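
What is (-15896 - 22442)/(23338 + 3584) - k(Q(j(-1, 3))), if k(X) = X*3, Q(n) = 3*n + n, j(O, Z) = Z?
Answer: -503765/13461 ≈ -37.424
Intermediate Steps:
Q(n) = 4*n
k(X) = 3*X
(-15896 - 22442)/(23338 + 3584) - k(Q(j(-1, 3))) = (-15896 - 22442)/(23338 + 3584) - 3*4*3 = -38338/26922 - 3*12 = -38338*1/26922 - 1*36 = -19169/13461 - 36 = -503765/13461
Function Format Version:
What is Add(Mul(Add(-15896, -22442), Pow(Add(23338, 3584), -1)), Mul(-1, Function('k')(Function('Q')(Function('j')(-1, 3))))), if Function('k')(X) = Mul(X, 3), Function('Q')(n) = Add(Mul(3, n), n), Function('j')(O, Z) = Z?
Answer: Rational(-503765, 13461) ≈ -37.424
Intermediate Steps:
Function('Q')(n) = Mul(4, n)
Function('k')(X) = Mul(3, X)
Add(Mul(Add(-15896, -22442), Pow(Add(23338, 3584), -1)), Mul(-1, Function('k')(Function('Q')(Function('j')(-1, 3))))) = Add(Mul(Add(-15896, -22442), Pow(Add(23338, 3584), -1)), Mul(-1, Mul(3, Mul(4, 3)))) = Add(Mul(-38338, Pow(26922, -1)), Mul(-1, Mul(3, 12))) = Add(Mul(-38338, Rational(1, 26922)), Mul(-1, 36)) = Add(Rational(-19169, 13461), -36) = Rational(-503765, 13461)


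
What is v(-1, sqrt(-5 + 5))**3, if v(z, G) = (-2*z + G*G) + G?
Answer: 8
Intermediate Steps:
v(z, G) = G + G**2 - 2*z (v(z, G) = (-2*z + G**2) + G = (G**2 - 2*z) + G = G + G**2 - 2*z)
v(-1, sqrt(-5 + 5))**3 = (sqrt(-5 + 5) + (sqrt(-5 + 5))**2 - 2*(-1))**3 = (sqrt(0) + (sqrt(0))**2 + 2)**3 = (0 + 0**2 + 2)**3 = (0 + 0 + 2)**3 = 2**3 = 8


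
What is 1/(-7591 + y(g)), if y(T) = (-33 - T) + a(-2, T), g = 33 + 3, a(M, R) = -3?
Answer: -1/7663 ≈ -0.00013050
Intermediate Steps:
g = 36
y(T) = -36 - T (y(T) = (-33 - T) - 3 = -36 - T)
1/(-7591 + y(g)) = 1/(-7591 + (-36 - 1*36)) = 1/(-7591 + (-36 - 36)) = 1/(-7591 - 72) = 1/(-7663) = -1/7663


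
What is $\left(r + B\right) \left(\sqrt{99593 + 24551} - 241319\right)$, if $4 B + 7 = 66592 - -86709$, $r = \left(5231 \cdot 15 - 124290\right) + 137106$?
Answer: $- \frac{62552056671}{2} + 518418 \sqrt{7759} \approx -3.123 \cdot 10^{10}$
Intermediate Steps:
$r = 91281$ ($r = \left(78465 - 124290\right) + 137106 = -45825 + 137106 = 91281$)
$B = \frac{76647}{2}$ ($B = - \frac{7}{4} + \frac{66592 - -86709}{4} = - \frac{7}{4} + \frac{66592 + 86709}{4} = - \frac{7}{4} + \frac{1}{4} \cdot 153301 = - \frac{7}{4} + \frac{153301}{4} = \frac{76647}{2} \approx 38324.0$)
$\left(r + B\right) \left(\sqrt{99593 + 24551} - 241319\right) = \left(91281 + \frac{76647}{2}\right) \left(\sqrt{99593 + 24551} - 241319\right) = \frac{259209 \left(\sqrt{124144} - 241319\right)}{2} = \frac{259209 \left(4 \sqrt{7759} - 241319\right)}{2} = \frac{259209 \left(-241319 + 4 \sqrt{7759}\right)}{2} = - \frac{62552056671}{2} + 518418 \sqrt{7759}$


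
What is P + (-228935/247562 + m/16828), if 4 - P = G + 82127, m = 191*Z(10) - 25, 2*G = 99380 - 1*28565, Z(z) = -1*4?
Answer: -34973784072239/297569524 ≈ -1.1753e+5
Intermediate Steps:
Z(z) = -4
G = 70815/2 (G = (99380 - 1*28565)/2 = (99380 - 28565)/2 = (½)*70815 = 70815/2 ≈ 35408.)
m = -789 (m = 191*(-4) - 25 = -764 - 25 = -789)
P = -235061/2 (P = 4 - (70815/2 + 82127) = 4 - 1*235069/2 = 4 - 235069/2 = -235061/2 ≈ -1.1753e+5)
P + (-228935/247562 + m/16828) = -235061/2 + (-228935/247562 - 789/16828) = -235061/2 + (-228935*1/247562 - 789*1/16828) = -235061/2 + (-32705/35366 - 789/16828) = -235061/2 - 289131757/297569524 = -34973784072239/297569524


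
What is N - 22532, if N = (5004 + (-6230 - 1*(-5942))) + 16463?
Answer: -1353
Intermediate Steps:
N = 21179 (N = (5004 + (-6230 + 5942)) + 16463 = (5004 - 288) + 16463 = 4716 + 16463 = 21179)
N - 22532 = 21179 - 22532 = -1353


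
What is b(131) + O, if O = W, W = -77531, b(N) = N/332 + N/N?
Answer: -25739829/332 ≈ -77530.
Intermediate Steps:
b(N) = 1 + N/332 (b(N) = N*(1/332) + 1 = N/332 + 1 = 1 + N/332)
O = -77531
b(131) + O = (1 + (1/332)*131) - 77531 = (1 + 131/332) - 77531 = 463/332 - 77531 = -25739829/332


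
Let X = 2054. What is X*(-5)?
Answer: -10270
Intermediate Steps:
X*(-5) = 2054*(-5) = -10270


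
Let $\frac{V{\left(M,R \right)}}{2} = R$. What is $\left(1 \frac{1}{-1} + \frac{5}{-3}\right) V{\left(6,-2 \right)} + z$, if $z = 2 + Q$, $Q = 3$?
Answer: $\frac{47}{3} \approx 15.667$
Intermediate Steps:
$z = 5$ ($z = 2 + 3 = 5$)
$V{\left(M,R \right)} = 2 R$
$\left(1 \frac{1}{-1} + \frac{5}{-3}\right) V{\left(6,-2 \right)} + z = \left(1 \frac{1}{-1} + \frac{5}{-3}\right) 2 \left(-2\right) + 5 = \left(1 \left(-1\right) + 5 \left(- \frac{1}{3}\right)\right) \left(-4\right) + 5 = \left(-1 - \frac{5}{3}\right) \left(-4\right) + 5 = \left(- \frac{8}{3}\right) \left(-4\right) + 5 = \frac{32}{3} + 5 = \frac{47}{3}$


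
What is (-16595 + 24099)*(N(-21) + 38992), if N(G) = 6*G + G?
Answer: 291492880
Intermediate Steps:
N(G) = 7*G
(-16595 + 24099)*(N(-21) + 38992) = (-16595 + 24099)*(7*(-21) + 38992) = 7504*(-147 + 38992) = 7504*38845 = 291492880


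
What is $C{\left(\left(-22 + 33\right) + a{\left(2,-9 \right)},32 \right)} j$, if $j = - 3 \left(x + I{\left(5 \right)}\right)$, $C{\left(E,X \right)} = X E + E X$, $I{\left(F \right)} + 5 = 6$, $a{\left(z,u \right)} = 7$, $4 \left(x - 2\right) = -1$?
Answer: $-9504$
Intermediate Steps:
$x = \frac{7}{4}$ ($x = 2 + \frac{1}{4} \left(-1\right) = 2 - \frac{1}{4} = \frac{7}{4} \approx 1.75$)
$I{\left(F \right)} = 1$ ($I{\left(F \right)} = -5 + 6 = 1$)
$C{\left(E,X \right)} = 2 E X$ ($C{\left(E,X \right)} = E X + E X = 2 E X$)
$j = - \frac{33}{4}$ ($j = - 3 \left(\frac{7}{4} + 1\right) = \left(-3\right) \frac{11}{4} = - \frac{33}{4} \approx -8.25$)
$C{\left(\left(-22 + 33\right) + a{\left(2,-9 \right)},32 \right)} j = 2 \left(\left(-22 + 33\right) + 7\right) 32 \left(- \frac{33}{4}\right) = 2 \left(11 + 7\right) 32 \left(- \frac{33}{4}\right) = 2 \cdot 18 \cdot 32 \left(- \frac{33}{4}\right) = 1152 \left(- \frac{33}{4}\right) = -9504$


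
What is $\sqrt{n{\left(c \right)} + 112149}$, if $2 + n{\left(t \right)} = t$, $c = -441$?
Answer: $\sqrt{111706} \approx 334.22$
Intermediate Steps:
$n{\left(t \right)} = -2 + t$
$\sqrt{n{\left(c \right)} + 112149} = \sqrt{\left(-2 - 441\right) + 112149} = \sqrt{-443 + 112149} = \sqrt{111706}$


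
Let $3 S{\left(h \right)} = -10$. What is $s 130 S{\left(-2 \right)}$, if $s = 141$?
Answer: $-61100$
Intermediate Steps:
$S{\left(h \right)} = - \frac{10}{3}$ ($S{\left(h \right)} = \frac{1}{3} \left(-10\right) = - \frac{10}{3}$)
$s 130 S{\left(-2 \right)} = 141 \cdot 130 \left(- \frac{10}{3}\right) = 18330 \left(- \frac{10}{3}\right) = -61100$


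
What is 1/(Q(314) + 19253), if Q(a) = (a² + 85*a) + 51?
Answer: 1/144590 ≈ 6.9161e-6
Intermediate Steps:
Q(a) = 51 + a² + 85*a
1/(Q(314) + 19253) = 1/((51 + 314² + 85*314) + 19253) = 1/((51 + 98596 + 26690) + 19253) = 1/(125337 + 19253) = 1/144590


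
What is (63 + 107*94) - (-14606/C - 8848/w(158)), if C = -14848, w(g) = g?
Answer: 75546745/7424 ≈ 10176.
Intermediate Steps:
(63 + 107*94) - (-14606/C - 8848/w(158)) = (63 + 107*94) - (-14606/(-14848) - 8848/158) = (63 + 10058) - (-14606*(-1/14848) - 8848*1/158) = 10121 - (7303/7424 - 56) = 10121 - 1*(-408441/7424) = 10121 + 408441/7424 = 75546745/7424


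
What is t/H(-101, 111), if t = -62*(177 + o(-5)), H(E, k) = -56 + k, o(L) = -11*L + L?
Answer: -14074/55 ≈ -255.89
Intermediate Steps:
o(L) = -10*L
t = -14074 (t = -62*(177 - 10*(-5)) = -62*(177 + 50) = -62*227 = -14074)
t/H(-101, 111) = -14074/(-56 + 111) = -14074/55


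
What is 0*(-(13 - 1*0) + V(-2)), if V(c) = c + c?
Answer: 0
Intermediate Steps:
V(c) = 2*c
0*(-(13 - 1*0) + V(-2)) = 0*(-(13 - 1*0) + 2*(-2)) = 0*(-(13 + 0) - 4) = 0*(-1*13 - 4) = 0*(-13 - 4) = 0*(-17) = 0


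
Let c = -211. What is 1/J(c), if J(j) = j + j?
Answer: -1/422 ≈ -0.0023697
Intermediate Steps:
J(j) = 2*j
1/J(c) = 1/(2*(-211)) = 1/(-422) = -1/422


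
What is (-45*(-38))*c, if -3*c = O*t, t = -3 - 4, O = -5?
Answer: -19950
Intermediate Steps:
t = -7
c = -35/3 (c = -(-5)*(-7)/3 = -1/3*35 = -35/3 ≈ -11.667)
(-45*(-38))*c = -45*(-38)*(-35/3) = 1710*(-35/3) = -19950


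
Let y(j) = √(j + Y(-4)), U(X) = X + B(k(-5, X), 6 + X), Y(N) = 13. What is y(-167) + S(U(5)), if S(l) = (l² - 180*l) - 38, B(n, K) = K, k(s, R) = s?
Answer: -2662 + I*√154 ≈ -2662.0 + 12.41*I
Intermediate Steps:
U(X) = 6 + 2*X (U(X) = X + (6 + X) = 6 + 2*X)
S(l) = -38 + l² - 180*l
y(j) = √(13 + j) (y(j) = √(j + 13) = √(13 + j))
y(-167) + S(U(5)) = √(13 - 167) + (-38 + (6 + 2*5)² - 180*(6 + 2*5)) = √(-154) + (-38 + (6 + 10)² - 180*(6 + 10)) = I*√154 + (-38 + 16² - 180*16) = I*√154 + (-38 + 256 - 2880) = I*√154 - 2662 = -2662 + I*√154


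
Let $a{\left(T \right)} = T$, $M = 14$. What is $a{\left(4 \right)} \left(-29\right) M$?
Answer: $-1624$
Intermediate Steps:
$a{\left(4 \right)} \left(-29\right) M = 4 \left(-29\right) 14 = \left(-116\right) 14 = -1624$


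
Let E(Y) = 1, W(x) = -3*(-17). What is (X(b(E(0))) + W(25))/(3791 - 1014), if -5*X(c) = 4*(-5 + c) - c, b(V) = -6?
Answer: 293/13885 ≈ 0.021102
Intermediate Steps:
W(x) = 51
X(c) = 4 - 3*c/5 (X(c) = -(4*(-5 + c) - c)/5 = -((-20 + 4*c) - c)/5 = -(-20 + 3*c)/5 = 4 - 3*c/5)
(X(b(E(0))) + W(25))/(3791 - 1014) = ((4 - 3/5*(-6)) + 51)/(3791 - 1014) = ((4 + 18/5) + 51)/2777 = (38/5 + 51)*(1/2777) = (293/5)*(1/2777) = 293/13885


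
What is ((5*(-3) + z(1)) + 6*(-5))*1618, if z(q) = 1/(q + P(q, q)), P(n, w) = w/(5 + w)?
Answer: -499962/7 ≈ -71423.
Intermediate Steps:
z(q) = 1/(q + q/(5 + q))
((5*(-3) + z(1)) + 6*(-5))*1618 = ((5*(-3) + (5 + 1)/(1*(6 + 1))) + 6*(-5))*1618 = ((-15 + 1*6/7) - 30)*1618 = ((-15 + 1*(1/7)*6) - 30)*1618 = ((-15 + 6/7) - 30)*1618 = (-99/7 - 30)*1618 = -309/7*1618 = -499962/7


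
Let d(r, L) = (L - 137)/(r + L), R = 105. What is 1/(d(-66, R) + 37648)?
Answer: 39/1468240 ≈ 2.6562e-5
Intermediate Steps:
d(r, L) = (-137 + L)/(L + r)
1/(d(-66, R) + 37648) = 1/((-137 + 105)/(105 - 66) + 37648) = 1/(-32/39 + 37648) = 1/(1468240/39) = 39/1468240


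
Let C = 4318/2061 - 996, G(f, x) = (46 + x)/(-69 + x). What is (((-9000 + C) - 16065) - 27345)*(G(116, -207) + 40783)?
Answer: -13466590111886/6183 ≈ -2.1780e+9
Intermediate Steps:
G(f, x) = (46 + x)/(-69 + x)
C = -2048438/2061 (C = 4318*(1/2061) - 996 = 4318/2061 - 996 = -2048438/2061 ≈ -993.91)
(((-9000 + C) - 16065) - 27345)*(G(116, -207) + 40783) = (((-9000 - 2048438/2061) - 16065) - 27345)*((46 - 207)/(-69 - 207) + 40783) = ((-20597438/2061 - 16065) - 27345)*(-161/(-276) + 40783) = (-53707403/2061 - 27345)*(-1/276*(-161) + 40783) = -110065448*(7/12 + 40783)/2061 = -110065448/2061*489403/12 = -13466590111886/6183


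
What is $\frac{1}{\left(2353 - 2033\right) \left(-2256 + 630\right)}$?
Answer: $- \frac{1}{520320} \approx -1.9219 \cdot 10^{-6}$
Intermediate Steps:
$\frac{1}{\left(2353 - 2033\right) \left(-2256 + 630\right)} = \frac{1}{320 \left(-1626\right)} = \frac{1}{-520320} = - \frac{1}{520320}$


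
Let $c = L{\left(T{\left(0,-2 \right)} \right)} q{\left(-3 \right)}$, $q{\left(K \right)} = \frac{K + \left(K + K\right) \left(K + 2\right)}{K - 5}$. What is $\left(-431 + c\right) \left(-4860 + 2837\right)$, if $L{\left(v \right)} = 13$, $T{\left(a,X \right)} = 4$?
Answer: $\frac{7054201}{8} \approx 8.8178 \cdot 10^{5}$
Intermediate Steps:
$q{\left(K \right)} = \frac{K + 2 K \left(2 + K\right)}{-5 + K}$
$c = - \frac{39}{8}$ ($c = 13 \left(- \frac{3 \left(5 + 2 \left(-3\right)\right)}{-5 - 3}\right) = 13 \left(- \frac{3 \left(5 - 6\right)}{-8}\right) = 13 \left(\left(-3\right) \left(- \frac{1}{8}\right) \left(-1\right)\right) = 13 \left(- \frac{3}{8}\right) = - \frac{39}{8} \approx -4.875$)
$\left(-431 + c\right) \left(-4860 + 2837\right) = \left(-431 - \frac{39}{8}\right) \left(-4860 + 2837\right) = \left(- \frac{3487}{8}\right) \left(-2023\right) = \frac{7054201}{8}$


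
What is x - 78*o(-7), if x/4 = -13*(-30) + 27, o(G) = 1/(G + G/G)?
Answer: 1681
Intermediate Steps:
o(G) = 1/(1 + G) (o(G) = 1/(G + 1) = 1/(1 + G))
x = 1668 (x = 4*(-13*(-30) + 27) = 4*(390 + 27) = 4*417 = 1668)
x - 78*o(-7) = 1668 - 78/(1 - 7) = 1668 - 78/(-6) = 1668 - 78*(-⅙) = 1668 + 13 = 1681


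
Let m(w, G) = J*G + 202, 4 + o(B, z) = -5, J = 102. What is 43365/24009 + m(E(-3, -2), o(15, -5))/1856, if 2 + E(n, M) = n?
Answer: 5274583/3713392 ≈ 1.4204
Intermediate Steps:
E(n, M) = -2 + n
o(B, z) = -9 (o(B, z) = -4 - 5 = -9)
m(w, G) = 202 + 102*G (m(w, G) = 102*G + 202 = 202 + 102*G)
43365/24009 + m(E(-3, -2), o(15, -5))/1856 = 43365/24009 + (202 + 102*(-9))/1856 = 43365*(1/24009) + (202 - 918)*(1/1856) = 14455/8003 - 716*1/1856 = 14455/8003 - 179/464 = 5274583/3713392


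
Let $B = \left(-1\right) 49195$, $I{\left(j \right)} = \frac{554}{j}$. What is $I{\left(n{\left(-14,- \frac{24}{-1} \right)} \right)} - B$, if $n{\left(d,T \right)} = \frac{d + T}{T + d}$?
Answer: $49749$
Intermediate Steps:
$n{\left(d,T \right)} = 1$ ($n{\left(d,T \right)} = \frac{T + d}{T + d} = 1$)
$B = -49195$
$I{\left(n{\left(-14,- \frac{24}{-1} \right)} \right)} - B = \frac{554}{1} - -49195 = 554 \cdot 1 + 49195 = 554 + 49195 = 49749$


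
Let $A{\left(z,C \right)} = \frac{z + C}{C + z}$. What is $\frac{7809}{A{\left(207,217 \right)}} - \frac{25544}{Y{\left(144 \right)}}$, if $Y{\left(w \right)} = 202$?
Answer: $\frac{775937}{101} \approx 7682.5$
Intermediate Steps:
$A{\left(z,C \right)} = 1$ ($A{\left(z,C \right)} = \frac{C + z}{C + z} = 1$)
$\frac{7809}{A{\left(207,217 \right)}} - \frac{25544}{Y{\left(144 \right)}} = \frac{7809}{1} - \frac{25544}{202} = 7809 \cdot 1 - \frac{12772}{101} = 7809 - \frac{12772}{101} = \frac{775937}{101}$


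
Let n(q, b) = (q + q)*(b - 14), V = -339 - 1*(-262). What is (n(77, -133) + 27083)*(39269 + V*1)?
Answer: 174208440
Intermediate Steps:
V = -77 (V = -339 + 262 = -77)
n(q, b) = 2*q*(-14 + b) (n(q, b) = (2*q)*(-14 + b) = 2*q*(-14 + b))
(n(77, -133) + 27083)*(39269 + V*1) = (2*77*(-14 - 133) + 27083)*(39269 - 77*1) = (2*77*(-147) + 27083)*(39269 - 77) = (-22638 + 27083)*39192 = 4445*39192 = 174208440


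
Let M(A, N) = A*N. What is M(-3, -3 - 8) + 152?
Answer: 185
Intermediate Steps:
M(-3, -3 - 8) + 152 = -3*(-3 - 8) + 152 = -3*(-11) + 152 = 33 + 152 = 185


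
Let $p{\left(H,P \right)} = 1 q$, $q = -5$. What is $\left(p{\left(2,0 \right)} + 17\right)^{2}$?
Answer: $144$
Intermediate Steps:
$p{\left(H,P \right)} = -5$ ($p{\left(H,P \right)} = 1 \left(-5\right) = -5$)
$\left(p{\left(2,0 \right)} + 17\right)^{2} = \left(-5 + 17\right)^{2} = 12^{2} = 144$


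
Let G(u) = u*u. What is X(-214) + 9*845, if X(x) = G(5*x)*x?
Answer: -245000995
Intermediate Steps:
G(u) = u**2
X(x) = 25*x**3 (X(x) = (5*x)**2*x = (25*x**2)*x = 25*x**3)
X(-214) + 9*845 = 25*(-214)**3 + 9*845 = 25*(-9800344) + 7605 = -245008600 + 7605 = -245000995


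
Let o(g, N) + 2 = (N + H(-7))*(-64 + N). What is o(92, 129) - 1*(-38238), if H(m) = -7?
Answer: 46166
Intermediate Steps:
o(g, N) = -2 + (-64 + N)*(-7 + N) (o(g, N) = -2 + (N - 7)*(-64 + N) = -2 + (-7 + N)*(-64 + N) = -2 + (-64 + N)*(-7 + N))
o(92, 129) - 1*(-38238) = (446 + 129**2 - 71*129) - 1*(-38238) = (446 + 16641 - 9159) + 38238 = 7928 + 38238 = 46166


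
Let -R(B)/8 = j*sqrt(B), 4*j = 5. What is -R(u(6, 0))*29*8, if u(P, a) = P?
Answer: 2320*sqrt(6) ≈ 5682.8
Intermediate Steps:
j = 5/4 (j = (1/4)*5 = 5/4 ≈ 1.2500)
R(B) = -10*sqrt(B)
-R(u(6, 0))*29*8 = --10*sqrt(6)*29*8 = -(-290*sqrt(6))*8 = -(-2320)*sqrt(6) = 2320*sqrt(6)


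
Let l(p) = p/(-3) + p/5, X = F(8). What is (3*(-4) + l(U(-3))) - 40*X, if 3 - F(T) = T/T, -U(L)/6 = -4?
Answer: -476/5 ≈ -95.200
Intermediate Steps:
U(L) = 24 (U(L) = -6*(-4) = 24)
F(T) = 2 (F(T) = 3 - T/T = 3 - 1*1 = 3 - 1 = 2)
X = 2
l(p) = -2*p/15 (l(p) = p*(-⅓) + p*(⅕) = -p/3 + p/5 = -2*p/15)
(3*(-4) + l(U(-3))) - 40*X = (3*(-4) - 2/15*24) - 40*2 = (-12 - 16/5) - 80 = -76/5 - 80 = -476/5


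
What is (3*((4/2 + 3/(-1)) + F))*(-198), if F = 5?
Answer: -2376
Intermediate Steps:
(3*((4/2 + 3/(-1)) + F))*(-198) = (3*((4/2 + 3/(-1)) + 5))*(-198) = (3*((4*(½) + 3*(-1)) + 5))*(-198) = (3*((2 - 3) + 5))*(-198) = (3*(-1 + 5))*(-198) = (3*4)*(-198) = 12*(-198) = -2376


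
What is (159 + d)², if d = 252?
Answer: 168921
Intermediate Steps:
(159 + d)² = (159 + 252)² = 411² = 168921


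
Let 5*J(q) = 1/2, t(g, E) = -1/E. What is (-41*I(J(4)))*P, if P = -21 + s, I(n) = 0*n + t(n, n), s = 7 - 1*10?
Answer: -9840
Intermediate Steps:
s = -3 (s = 7 - 10 = -3)
J(q) = ⅒ (J(q) = (1/2)/5 = (1*(½))/5 = (⅕)*(½) = ⅒)
I(n) = -1/n (I(n) = 0*n - 1/n = 0 - 1/n = -1/n)
P = -24 (P = -21 - 3 = -24)
(-41*I(J(4)))*P = -(-41)/⅒*(-24) = -(-41)*10*(-24) = -41*(-10)*(-24) = 410*(-24) = -9840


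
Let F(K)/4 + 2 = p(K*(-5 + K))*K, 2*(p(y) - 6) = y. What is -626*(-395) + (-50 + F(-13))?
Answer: 240816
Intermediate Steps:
p(y) = 6 + y/2
F(K) = -8 + 4*K*(6 + K*(-5 + K)/2) (F(K) = -8 + 4*((6 + (K*(-5 + K))/2)*K) = -8 + 4*((6 + K*(-5 + K)/2)*K) = -8 + 4*(K*(6 + K*(-5 + K)/2)) = -8 + 4*K*(6 + K*(-5 + K)/2))
-626*(-395) + (-50 + F(-13)) = -626*(-395) + (-50 + (-8 + 2*(-13)*(12 - 13*(-5 - 13)))) = 247270 + (-50 + (-8 + 2*(-13)*(12 - 13*(-18)))) = 247270 + (-50 + (-8 + 2*(-13)*(12 + 234))) = 247270 + (-50 + (-8 + 2*(-13)*246)) = 247270 + (-50 + (-8 - 6396)) = 247270 + (-50 - 6404) = 247270 - 6454 = 240816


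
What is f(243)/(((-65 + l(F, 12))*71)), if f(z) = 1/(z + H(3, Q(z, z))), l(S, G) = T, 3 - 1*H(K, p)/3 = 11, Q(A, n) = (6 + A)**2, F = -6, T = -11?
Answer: -1/1181724 ≈ -8.4622e-7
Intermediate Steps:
H(K, p) = -24 (H(K, p) = 9 - 3*11 = 9 - 33 = -24)
l(S, G) = -11
f(z) = 1/(-24 + z) (f(z) = 1/(z - 24) = 1/(-24 + z))
f(243)/(((-65 + l(F, 12))*71)) = 1/((-24 + 243)*(((-65 - 11)*71))) = 1/(219*((-76*71))) = (1/219)/(-5396) = (1/219)*(-1/5396) = -1/1181724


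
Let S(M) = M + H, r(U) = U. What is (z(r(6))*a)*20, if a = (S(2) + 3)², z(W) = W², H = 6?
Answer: 87120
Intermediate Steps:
S(M) = 6 + M (S(M) = M + 6 = 6 + M)
a = 121 (a = ((6 + 2) + 3)² = (8 + 3)² = 11² = 121)
(z(r(6))*a)*20 = (6²*121)*20 = (36*121)*20 = 4356*20 = 87120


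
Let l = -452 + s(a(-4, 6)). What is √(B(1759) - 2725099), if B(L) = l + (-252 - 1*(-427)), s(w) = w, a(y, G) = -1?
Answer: I*√2725377 ≈ 1650.9*I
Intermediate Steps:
l = -453 (l = -452 - 1 = -453)
B(L) = -278 (B(L) = -453 + (-252 - 1*(-427)) = -453 + (-252 + 427) = -453 + 175 = -278)
√(B(1759) - 2725099) = √(-278 - 2725099) = √(-2725377) = I*√2725377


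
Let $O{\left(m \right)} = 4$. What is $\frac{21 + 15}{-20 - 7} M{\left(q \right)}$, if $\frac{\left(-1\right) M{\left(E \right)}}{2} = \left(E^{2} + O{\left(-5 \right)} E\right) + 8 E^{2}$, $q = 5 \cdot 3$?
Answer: $5560$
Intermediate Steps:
$q = 15$
$M{\left(E \right)} = - 18 E^{2} - 8 E$ ($M{\left(E \right)} = - 2 \left(\left(E^{2} + 4 E\right) + 8 E^{2}\right) = - 2 \left(4 E + 9 E^{2}\right) = - 18 E^{2} - 8 E$)
$\frac{21 + 15}{-20 - 7} M{\left(q \right)} = \frac{21 + 15}{-20 - 7} \left(\left(-2\right) 15 \left(4 + 9 \cdot 15\right)\right) = \frac{36}{-27} \left(\left(-2\right) 15 \left(4 + 135\right)\right) = 36 \left(- \frac{1}{27}\right) \left(\left(-2\right) 15 \cdot 139\right) = \left(- \frac{4}{3}\right) \left(-4170\right) = 5560$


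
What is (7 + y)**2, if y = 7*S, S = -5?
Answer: 784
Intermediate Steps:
y = -35 (y = 7*(-5) = -35)
(7 + y)**2 = (7 - 35)**2 = (-28)**2 = 784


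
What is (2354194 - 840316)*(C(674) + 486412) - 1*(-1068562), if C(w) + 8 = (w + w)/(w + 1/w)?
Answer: 334511598438447554/454277 ≈ 7.3636e+11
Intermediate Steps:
C(w) = -8 + 2*w/(w + 1/w) (C(w) = -8 + (w + w)/(w + 1/w) = -8 + (2*w)/(w + 1/w) = -8 + 2*w/(w + 1/w))
(2354194 - 840316)*(C(674) + 486412) - 1*(-1068562) = (2354194 - 840316)*(2*(-4 - 3*674²)/(1 + 674²) + 486412) - 1*(-1068562) = 1513878*(2*(-4 - 3*454276)/(1 + 454276) + 486412) + 1068562 = 1513878*(2*(-4 - 1362828)/454277 + 486412) + 1068562 = 1513878*(2*(1/454277)*(-1362832) + 486412) + 1068562 = 1513878*(-2725664/454277 + 486412) + 1068562 = 1513878*(220963058460/454277) + 1068562 = 334511113015307880/454277 + 1068562 = 334511598438447554/454277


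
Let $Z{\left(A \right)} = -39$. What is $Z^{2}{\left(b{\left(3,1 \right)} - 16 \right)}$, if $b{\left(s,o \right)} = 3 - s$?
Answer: $1521$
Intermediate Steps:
$Z^{2}{\left(b{\left(3,1 \right)} - 16 \right)} = \left(-39\right)^{2} = 1521$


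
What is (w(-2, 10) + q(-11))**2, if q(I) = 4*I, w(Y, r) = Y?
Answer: 2116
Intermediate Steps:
(w(-2, 10) + q(-11))**2 = (-2 + 4*(-11))**2 = (-2 - 44)**2 = (-46)**2 = 2116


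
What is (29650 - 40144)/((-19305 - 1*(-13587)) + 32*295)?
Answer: -5247/1861 ≈ -2.8195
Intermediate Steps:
(29650 - 40144)/((-19305 - 1*(-13587)) + 32*295) = -10494/((-19305 + 13587) + 9440) = -10494/(-5718 + 9440) = -10494/3722 = -10494*1/3722 = -5247/1861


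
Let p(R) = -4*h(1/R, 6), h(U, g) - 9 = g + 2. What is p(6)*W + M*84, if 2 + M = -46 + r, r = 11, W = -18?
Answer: -1884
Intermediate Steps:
h(U, g) = 11 + g (h(U, g) = 9 + (g + 2) = 9 + (2 + g) = 11 + g)
p(R) = -68 (p(R) = -4*(11 + 6) = -4*17 = -68)
M = -37 (M = -2 + (-46 + 11) = -2 - 35 = -37)
p(6)*W + M*84 = -68*(-18) - 37*84 = 1224 - 3108 = -1884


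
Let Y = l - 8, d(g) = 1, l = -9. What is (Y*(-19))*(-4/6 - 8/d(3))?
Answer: -8398/3 ≈ -2799.3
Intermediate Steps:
Y = -17 (Y = -9 - 8 = -17)
(Y*(-19))*(-4/6 - 8/d(3)) = (-17*(-19))*(-4/6 - 8/1) = 323*(-4*⅙ - 8*1) = 323*(-⅔ - 8) = 323*(-26/3) = -8398/3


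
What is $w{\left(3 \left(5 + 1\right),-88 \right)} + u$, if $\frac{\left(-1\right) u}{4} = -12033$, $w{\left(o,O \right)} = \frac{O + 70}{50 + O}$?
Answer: $\frac{914517}{19} \approx 48133.0$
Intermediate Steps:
$w{\left(o,O \right)} = \frac{70 + O}{50 + O}$
$u = 48132$ ($u = \left(-4\right) \left(-12033\right) = 48132$)
$w{\left(3 \left(5 + 1\right),-88 \right)} + u = \frac{70 - 88}{50 - 88} + 48132 = \frac{1}{-38} \left(-18\right) + 48132 = \left(- \frac{1}{38}\right) \left(-18\right) + 48132 = \frac{9}{19} + 48132 = \frac{914517}{19}$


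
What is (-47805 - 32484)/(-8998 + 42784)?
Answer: -8921/3754 ≈ -2.3764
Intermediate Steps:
(-47805 - 32484)/(-8998 + 42784) = -80289/33786 = -80289*1/33786 = -8921/3754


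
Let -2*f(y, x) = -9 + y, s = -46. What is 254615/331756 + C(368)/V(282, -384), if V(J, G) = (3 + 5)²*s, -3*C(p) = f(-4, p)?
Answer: 1125458047/1465034496 ≈ 0.76821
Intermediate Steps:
f(y, x) = 9/2 - y/2 (f(y, x) = -(-9 + y)/2 = 9/2 - y/2)
C(p) = -13/6 (C(p) = -(9/2 - ½*(-4))/3 = -(9/2 + 2)/3 = -⅓*13/2 = -13/6)
V(J, G) = -2944 (V(J, G) = (3 + 5)²*(-46) = 8²*(-46) = 64*(-46) = -2944)
254615/331756 + C(368)/V(282, -384) = 254615/331756 - 13/6/(-2944) = 254615*(1/331756) - 13/6*(-1/2944) = 254615/331756 + 13/17664 = 1125458047/1465034496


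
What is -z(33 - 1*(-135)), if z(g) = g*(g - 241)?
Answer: 12264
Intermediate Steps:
z(g) = g*(-241 + g)
-z(33 - 1*(-135)) = -(33 - 1*(-135))*(-241 + (33 - 1*(-135))) = -(33 + 135)*(-241 + (33 + 135)) = -168*(-241 + 168) = -168*(-73) = -1*(-12264) = 12264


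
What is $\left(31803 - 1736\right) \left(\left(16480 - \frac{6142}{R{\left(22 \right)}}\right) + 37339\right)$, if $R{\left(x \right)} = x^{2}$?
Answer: $\frac{391506225509}{242} \approx 1.6178 \cdot 10^{9}$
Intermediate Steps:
$\left(31803 - 1736\right) \left(\left(16480 - \frac{6142}{R{\left(22 \right)}}\right) + 37339\right) = \left(31803 - 1736\right) \left(\left(16480 - \frac{6142}{22^{2}}\right) + 37339\right) = 30067 \left(\left(16480 - \frac{6142}{484}\right) + 37339\right) = 30067 \left(\left(16480 - \frac{3071}{242}\right) + 37339\right) = 30067 \left(\frac{3985089}{242} + 37339\right) = 30067 \cdot \frac{13021127}{242} = \frac{391506225509}{242}$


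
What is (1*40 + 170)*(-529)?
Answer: -111090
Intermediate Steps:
(1*40 + 170)*(-529) = (40 + 170)*(-529) = 210*(-529) = -111090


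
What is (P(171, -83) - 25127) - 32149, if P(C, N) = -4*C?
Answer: -57960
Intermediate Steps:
(P(171, -83) - 25127) - 32149 = (-4*171 - 25127) - 32149 = (-684 - 25127) - 32149 = -25811 - 32149 = -57960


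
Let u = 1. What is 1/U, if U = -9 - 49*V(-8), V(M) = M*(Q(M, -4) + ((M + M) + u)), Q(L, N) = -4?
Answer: -1/7457 ≈ -0.00013410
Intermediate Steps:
V(M) = M*(-3 + 2*M) (V(M) = M*(-4 + ((M + M) + 1)) = M*(-4 + (2*M + 1)) = M*(-4 + (1 + 2*M)) = M*(-3 + 2*M))
U = -7457 (U = -9 - (-392)*(-3 + 2*(-8)) = -9 - (-392)*(-3 - 16) = -9 - (-392)*(-19) = -9 - 49*152 = -9 - 7448 = -7457)
1/U = 1/(-7457) = -1/7457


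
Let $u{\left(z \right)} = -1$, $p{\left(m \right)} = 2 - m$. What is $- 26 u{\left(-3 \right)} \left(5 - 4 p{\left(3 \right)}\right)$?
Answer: $234$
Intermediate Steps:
$- 26 u{\left(-3 \right)} \left(5 - 4 p{\left(3 \right)}\right) = \left(-26\right) \left(-1\right) \left(5 - 4 \left(2 - 3\right)\right) = 26 \left(5 - 4 \left(2 - 3\right)\right) = 26 \left(5 - -4\right) = 26 \left(5 + 4\right) = 26 \cdot 9 = 234$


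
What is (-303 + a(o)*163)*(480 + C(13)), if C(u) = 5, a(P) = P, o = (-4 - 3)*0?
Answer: -146955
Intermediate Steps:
o = 0 (o = -7*0 = 0)
(-303 + a(o)*163)*(480 + C(13)) = (-303 + 0*163)*(480 + 5) = (-303 + 0)*485 = -303*485 = -146955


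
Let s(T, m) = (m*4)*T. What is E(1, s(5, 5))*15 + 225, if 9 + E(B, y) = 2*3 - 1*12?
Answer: 0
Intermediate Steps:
s(T, m) = 4*T*m (s(T, m) = (4*m)*T = 4*T*m)
E(B, y) = -15 (E(B, y) = -9 + (2*3 - 1*12) = -9 + (6 - 12) = -9 - 6 = -15)
E(1, s(5, 5))*15 + 225 = -15*15 + 225 = -225 + 225 = 0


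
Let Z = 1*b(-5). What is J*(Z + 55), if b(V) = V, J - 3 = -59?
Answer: -2800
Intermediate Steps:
J = -56 (J = 3 - 59 = -56)
Z = -5 (Z = 1*(-5) = -5)
J*(Z + 55) = -56*(-5 + 55) = -56*50 = -2800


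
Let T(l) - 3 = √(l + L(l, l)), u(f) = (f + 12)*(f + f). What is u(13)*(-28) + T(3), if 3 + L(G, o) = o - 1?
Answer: -18197 + √2 ≈ -18196.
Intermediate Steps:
L(G, o) = -4 + o (L(G, o) = -3 + (o - 1) = -3 + (-1 + o) = -4 + o)
u(f) = 2*f*(12 + f) (u(f) = (12 + f)*(2*f) = 2*f*(12 + f))
T(l) = 3 + √(-4 + 2*l) (T(l) = 3 + √(l + (-4 + l)) = 3 + √(-4 + 2*l))
u(13)*(-28) + T(3) = (2*13*(12 + 13))*(-28) + (3 + √(-4 + 2*3)) = (2*13*25)*(-28) + (3 + √(-4 + 6)) = 650*(-28) + (3 + √2) = -18200 + (3 + √2) = -18197 + √2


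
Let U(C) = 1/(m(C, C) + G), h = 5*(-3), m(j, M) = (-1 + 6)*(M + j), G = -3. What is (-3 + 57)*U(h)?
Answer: -6/17 ≈ -0.35294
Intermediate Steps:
m(j, M) = 5*M + 5*j (m(j, M) = 5*(M + j) = 5*M + 5*j)
h = -15
U(C) = 1/(-3 + 10*C) (U(C) = 1/((5*C + 5*C) - 3) = 1/(10*C - 3) = 1/(-3 + 10*C))
(-3 + 57)*U(h) = (-3 + 57)/(-3 + 10*(-15)) = 54/(-3 - 150) = 54/(-153) = 54*(-1/153) = -6/17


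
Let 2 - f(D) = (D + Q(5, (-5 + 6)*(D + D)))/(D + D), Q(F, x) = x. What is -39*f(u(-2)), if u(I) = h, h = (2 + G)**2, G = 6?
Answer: -39/2 ≈ -19.500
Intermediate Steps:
h = 64 (h = (2 + 6)**2 = 8**2 = 64)
u(I) = 64
f(D) = 1/2 (f(D) = 2 - (D + (-5 + 6)*(D + D))/(D + D) = 2 - (D + 1*(2*D))/(2*D) = 2 - (D + 2*D)*1/(2*D) = 2 - 3*D*1/(2*D) = 2 - 1*3/2 = 2 - 3/2 = 1/2)
-39*f(u(-2)) = -39*1/2 = -39/2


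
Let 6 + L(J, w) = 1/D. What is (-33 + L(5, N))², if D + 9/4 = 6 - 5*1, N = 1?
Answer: 39601/25 ≈ 1584.0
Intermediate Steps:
D = -5/4 (D = -9/4 + (6 - 5*1) = -9/4 + (6 - 5) = -9/4 + 1 = -5/4 ≈ -1.2500)
L(J, w) = -34/5 (L(J, w) = -6 + 1/(-5/4) = -6 - ⅘ = -34/5)
(-33 + L(5, N))² = (-33 - 34/5)² = (-199/5)² = 39601/25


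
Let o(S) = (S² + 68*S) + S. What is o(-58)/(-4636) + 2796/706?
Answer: 3353171/818254 ≈ 4.0980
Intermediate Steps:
o(S) = S² + 69*S
o(-58)/(-4636) + 2796/706 = -58*(69 - 58)/(-4636) + 2796/706 = -58*11*(-1/4636) + 2796*(1/706) = -638*(-1/4636) + 1398/353 = 319/2318 + 1398/353 = 3353171/818254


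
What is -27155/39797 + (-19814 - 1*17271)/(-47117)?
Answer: 196409610/1875115249 ≈ 0.10475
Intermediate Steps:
-27155/39797 + (-19814 - 1*17271)/(-47117) = -27155*1/39797 + (-19814 - 17271)*(-1/47117) = -27155/39797 - 37085*(-1/47117) = -27155/39797 + 37085/47117 = 196409610/1875115249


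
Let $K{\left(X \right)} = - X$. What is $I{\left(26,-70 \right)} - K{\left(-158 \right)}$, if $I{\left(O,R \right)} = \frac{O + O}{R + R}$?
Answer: $- \frac{5543}{35} \approx -158.37$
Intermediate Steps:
$I{\left(O,R \right)} = \frac{O}{R}$ ($I{\left(O,R \right)} = \frac{2 O}{2 R} = 2 O \frac{1}{2 R} = \frac{O}{R}$)
$I{\left(26,-70 \right)} - K{\left(-158 \right)} = \frac{26}{-70} - \left(-1\right) \left(-158\right) = 26 \left(- \frac{1}{70}\right) - 158 = - \frac{13}{35} - 158 = - \frac{5543}{35}$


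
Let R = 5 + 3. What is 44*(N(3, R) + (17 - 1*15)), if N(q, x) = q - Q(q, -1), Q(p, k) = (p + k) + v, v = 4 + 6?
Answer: -308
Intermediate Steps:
v = 10
Q(p, k) = 10 + k + p (Q(p, k) = (p + k) + 10 = (k + p) + 10 = 10 + k + p)
R = 8
N(q, x) = -9 (N(q, x) = q - (10 - 1 + q) = q - (9 + q) = q + (-9 - q) = -9)
44*(N(3, R) + (17 - 1*15)) = 44*(-9 + (17 - 1*15)) = 44*(-9 + (17 - 15)) = 44*(-9 + 2) = 44*(-7) = -308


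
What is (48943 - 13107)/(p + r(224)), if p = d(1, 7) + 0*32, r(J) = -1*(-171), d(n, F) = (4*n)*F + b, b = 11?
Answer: 17918/105 ≈ 170.65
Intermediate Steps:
d(n, F) = 11 + 4*F*n (d(n, F) = (4*n)*F + 11 = 4*F*n + 11 = 11 + 4*F*n)
r(J) = 171
p = 39 (p = (11 + 4*7*1) + 0*32 = (11 + 28) + 0 = 39 + 0 = 39)
(48943 - 13107)/(p + r(224)) = (48943 - 13107)/(39 + 171) = 35836/210 = 35836*(1/210) = 17918/105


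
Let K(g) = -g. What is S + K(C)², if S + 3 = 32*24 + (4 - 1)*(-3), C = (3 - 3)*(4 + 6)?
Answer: 756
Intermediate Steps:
C = 0 (C = 0*10 = 0)
S = 756 (S = -3 + (32*24 + (4 - 1)*(-3)) = -3 + (768 + 3*(-3)) = -3 + (768 - 9) = -3 + 759 = 756)
S + K(C)² = 756 + (-1*0)² = 756 + 0² = 756 + 0 = 756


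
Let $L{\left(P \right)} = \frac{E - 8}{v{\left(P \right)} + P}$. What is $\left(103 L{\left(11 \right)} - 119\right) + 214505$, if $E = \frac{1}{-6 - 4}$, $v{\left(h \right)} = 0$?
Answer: $\frac{23574117}{110} \approx 2.1431 \cdot 10^{5}$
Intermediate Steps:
$E = - \frac{1}{10}$ ($E = \frac{1}{-10} = - \frac{1}{10} \approx -0.1$)
$L{\left(P \right)} = - \frac{81}{10 P}$ ($L{\left(P \right)} = \frac{- \frac{1}{10} - 8}{0 + P} = - \frac{81}{10 P}$)
$\left(103 L{\left(11 \right)} - 119\right) + 214505 = \left(103 \left(- \frac{81}{10 \cdot 11}\right) - 119\right) + 214505 = \left(103 \left(\left(- \frac{81}{10}\right) \frac{1}{11}\right) - 119\right) + 214505 = \left(103 \left(- \frac{81}{110}\right) - 119\right) + 214505 = \left(- \frac{8343}{110} - 119\right) + 214505 = - \frac{21433}{110} + 214505 = \frac{23574117}{110}$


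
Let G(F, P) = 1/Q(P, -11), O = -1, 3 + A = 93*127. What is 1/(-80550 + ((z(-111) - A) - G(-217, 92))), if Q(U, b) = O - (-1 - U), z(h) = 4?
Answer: -92/8496569 ≈ -1.0828e-5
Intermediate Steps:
A = 11808 (A = -3 + 93*127 = -3 + 11811 = 11808)
Q(U, b) = U (Q(U, b) = -1 - (-1 - U) = -1 + (1 + U) = U)
G(F, P) = 1/P
1/(-80550 + ((z(-111) - A) - G(-217, 92))) = 1/(-80550 + ((4 - 1*11808) - 1/92)) = 1/(-80550 + ((4 - 11808) - 1*1/92)) = 1/(-80550 + (-11804 - 1/92)) = 1/(-80550 - 1085969/92) = 1/(-8496569/92) = -92/8496569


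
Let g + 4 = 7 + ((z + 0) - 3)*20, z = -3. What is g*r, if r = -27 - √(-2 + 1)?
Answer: 3159 + 117*I ≈ 3159.0 + 117.0*I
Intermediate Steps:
g = -117 (g = -4 + (7 + ((-3 + 0) - 3)*20) = -4 + (7 + (-3 - 3)*20) = -4 + (7 - 6*20) = -4 + (7 - 120) = -4 - 113 = -117)
r = -27 - I (r = -27 - √(-1) = -27 - I ≈ -27.0 - 1.0*I)
g*r = -117*(-27 - I) = 3159 + 117*I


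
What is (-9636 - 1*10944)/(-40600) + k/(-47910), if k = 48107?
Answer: -345413/694695 ≈ -0.49722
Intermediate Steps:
(-9636 - 1*10944)/(-40600) + k/(-47910) = (-9636 - 1*10944)/(-40600) + 48107/(-47910) = (-9636 - 10944)*(-1/40600) + 48107*(-1/47910) = -20580*(-1/40600) - 48107/47910 = 147/290 - 48107/47910 = -345413/694695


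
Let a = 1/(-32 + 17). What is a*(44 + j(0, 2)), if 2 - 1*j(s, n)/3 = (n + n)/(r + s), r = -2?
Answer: -56/15 ≈ -3.7333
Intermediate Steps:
j(s, n) = 6 - 6*n/(-2 + s) (j(s, n) = 6 - 3*(n + n)/(-2 + s) = 6 - 3*2*n/(-2 + s) = 6 - 6*n/(-2 + s))
a = -1/15 (a = 1/(-15) = -1/15 ≈ -0.066667)
a*(44 + j(0, 2)) = -(44 + 6*(-2 + 0 - 1*2)/(-2 + 0))/15 = -(44 + 6*(-2 + 0 - 2)/(-2))/15 = -(44 + 6*(-½)*(-4))/15 = -(44 + 12)/15 = -1/15*56 = -56/15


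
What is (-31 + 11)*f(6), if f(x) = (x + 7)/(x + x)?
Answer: -65/3 ≈ -21.667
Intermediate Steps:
f(x) = (7 + x)/(2*x) (f(x) = (7 + x)/((2*x)) = (7 + x)*(1/(2*x)) = (7 + x)/(2*x))
(-31 + 11)*f(6) = (-31 + 11)*((½)*(7 + 6)/6) = -10*13/6 = -20*13/12 = -65/3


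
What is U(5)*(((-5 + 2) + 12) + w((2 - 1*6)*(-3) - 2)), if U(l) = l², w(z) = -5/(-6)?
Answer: 1475/6 ≈ 245.83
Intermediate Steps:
w(z) = ⅚ (w(z) = -5*(-⅙) = ⅚)
U(5)*(((-5 + 2) + 12) + w((2 - 1*6)*(-3) - 2)) = 5²*(((-5 + 2) + 12) + ⅚) = 25*((-3 + 12) + ⅚) = 25*(9 + ⅚) = 25*(59/6) = 1475/6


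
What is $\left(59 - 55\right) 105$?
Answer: $420$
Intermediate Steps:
$\left(59 - 55\right) 105 = 4 \cdot 105 = 420$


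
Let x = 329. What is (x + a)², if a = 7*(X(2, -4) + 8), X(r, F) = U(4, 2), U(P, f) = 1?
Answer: 153664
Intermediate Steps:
X(r, F) = 1
a = 63 (a = 7*(1 + 8) = 7*9 = 63)
(x + a)² = (329 + 63)² = 392² = 153664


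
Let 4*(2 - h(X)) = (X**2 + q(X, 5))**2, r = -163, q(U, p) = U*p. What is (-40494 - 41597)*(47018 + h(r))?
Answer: 13608234017919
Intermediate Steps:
h(X) = 2 - (X**2 + 5*X)**2/4 (h(X) = 2 - (X**2 + X*5)**2/4 = 2 - (X**2 + 5*X)**2/4)
(-40494 - 41597)*(47018 + h(r)) = (-40494 - 41597)*(47018 + (2 - 1/4*(-163)**2*(5 - 163)**2)) = -82091*(47018 + (2 - 1/4*26569*(-158)**2)) = -82091*(47018 + (2 - 1/4*26569*24964)) = -82091*(47018 + (2 - 165817129)) = -82091*(47018 - 165817127) = -82091*(-165770109) = 13608234017919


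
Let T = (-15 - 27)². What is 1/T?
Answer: 1/1764 ≈ 0.00056689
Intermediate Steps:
T = 1764 (T = (-42)² = 1764)
1/T = 1/1764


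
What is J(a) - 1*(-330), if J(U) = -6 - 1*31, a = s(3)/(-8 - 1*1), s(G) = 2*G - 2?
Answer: 293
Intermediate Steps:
s(G) = -2 + 2*G
a = -4/9 (a = (-2 + 2*3)/(-8 - 1*1) = (-2 + 6)/(-8 - 1) = 4/(-9) = 4*(-⅑) = -4/9 ≈ -0.44444)
J(U) = -37 (J(U) = -6 - 31 = -37)
J(a) - 1*(-330) = -37 - 1*(-330) = -37 + 330 = 293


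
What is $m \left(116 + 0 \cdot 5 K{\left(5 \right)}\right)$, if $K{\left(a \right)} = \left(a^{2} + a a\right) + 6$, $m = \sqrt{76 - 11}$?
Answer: $116 \sqrt{65} \approx 935.22$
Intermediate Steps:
$m = \sqrt{65} \approx 8.0623$
$K{\left(a \right)} = 6 + 2 a^{2}$ ($K{\left(a \right)} = \left(a^{2} + a^{2}\right) + 6 = 2 a^{2} + 6 = 6 + 2 a^{2}$)
$m \left(116 + 0 \cdot 5 K{\left(5 \right)}\right) = \sqrt{65} \left(116 + 0 \cdot 5 \left(6 + 2 \cdot 5^{2}\right)\right) = \sqrt{65} \left(116 + 0 \left(6 + 2 \cdot 25\right)\right) = \sqrt{65} \left(116 + 0 \left(6 + 50\right)\right) = \sqrt{65} \left(116 + 0 \cdot 56\right) = \sqrt{65} \left(116 + 0\right) = \sqrt{65} \cdot 116 = 116 \sqrt{65}$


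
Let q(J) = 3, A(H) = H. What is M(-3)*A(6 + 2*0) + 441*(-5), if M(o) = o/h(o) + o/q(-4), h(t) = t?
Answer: -2205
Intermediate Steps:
M(o) = 1 + o/3 (M(o) = o/o + o/3 = 1 + o*(⅓) = 1 + o/3)
M(-3)*A(6 + 2*0) + 441*(-5) = (1 + (⅓)*(-3))*(6 + 2*0) + 441*(-5) = (1 - 1)*(6 + 0) - 2205 = 0*6 - 2205 = 0 - 2205 = -2205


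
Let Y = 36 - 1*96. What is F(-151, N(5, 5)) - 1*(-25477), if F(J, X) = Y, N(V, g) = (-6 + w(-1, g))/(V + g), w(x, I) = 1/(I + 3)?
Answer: 25417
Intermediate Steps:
w(x, I) = 1/(3 + I)
Y = -60 (Y = 36 - 96 = -60)
N(V, g) = (-6 + 1/(3 + g))/(V + g)
F(J, X) = -60
F(-151, N(5, 5)) - 1*(-25477) = -60 - 1*(-25477) = -60 + 25477 = 25417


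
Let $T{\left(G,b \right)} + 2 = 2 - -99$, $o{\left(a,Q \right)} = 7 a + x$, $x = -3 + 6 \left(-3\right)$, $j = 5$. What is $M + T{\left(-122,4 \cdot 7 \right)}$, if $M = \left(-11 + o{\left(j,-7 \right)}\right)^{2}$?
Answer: $108$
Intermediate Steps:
$x = -21$ ($x = -3 - 18 = -21$)
$o{\left(a,Q \right)} = -21 + 7 a$ ($o{\left(a,Q \right)} = 7 a - 21 = -21 + 7 a$)
$T{\left(G,b \right)} = 99$ ($T{\left(G,b \right)} = -2 + \left(2 - -99\right) = -2 + \left(2 + 99\right) = -2 + 101 = 99$)
$M = 9$ ($M = \left(-11 + \left(-21 + 7 \cdot 5\right)\right)^{2} = \left(-11 + \left(-21 + 35\right)\right)^{2} = \left(-11 + 14\right)^{2} = 3^{2} = 9$)
$M + T{\left(-122,4 \cdot 7 \right)} = 9 + 99 = 108$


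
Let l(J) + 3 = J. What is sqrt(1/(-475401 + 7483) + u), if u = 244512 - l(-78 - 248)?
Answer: sqrt(53607264793410966)/467918 ≈ 494.81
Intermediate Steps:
l(J) = -3 + J
u = 244841 (u = 244512 - (-3 + (-78 - 248)) = 244512 - (-3 - 326) = 244512 - 1*(-329) = 244512 + 329 = 244841)
sqrt(1/(-475401 + 7483) + u) = sqrt(1/(-475401 + 7483) + 244841) = sqrt(1/(-467918) + 244841) = sqrt(-1/467918 + 244841) = sqrt(114565511037/467918) = sqrt(53607264793410966)/467918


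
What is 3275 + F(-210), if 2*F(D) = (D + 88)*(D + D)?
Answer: 28895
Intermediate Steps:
F(D) = D*(88 + D) (F(D) = ((D + 88)*(D + D))/2 = ((88 + D)*(2*D))/2 = (2*D*(88 + D))/2 = D*(88 + D))
3275 + F(-210) = 3275 - 210*(88 - 210) = 3275 - 210*(-122) = 3275 + 25620 = 28895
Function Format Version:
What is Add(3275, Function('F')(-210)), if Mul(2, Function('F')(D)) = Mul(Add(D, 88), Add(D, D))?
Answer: 28895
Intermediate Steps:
Function('F')(D) = Mul(D, Add(88, D)) (Function('F')(D) = Mul(Rational(1, 2), Mul(Add(D, 88), Add(D, D))) = Mul(Rational(1, 2), Mul(Add(88, D), Mul(2, D))) = Mul(Rational(1, 2), Mul(2, D, Add(88, D))) = Mul(D, Add(88, D)))
Add(3275, Function('F')(-210)) = Add(3275, Mul(-210, Add(88, -210))) = Add(3275, Mul(-210, -122)) = Add(3275, 25620) = 28895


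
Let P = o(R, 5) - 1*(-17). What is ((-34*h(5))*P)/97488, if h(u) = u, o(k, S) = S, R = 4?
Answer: -935/24372 ≈ -0.038364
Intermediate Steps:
P = 22 (P = 5 - 1*(-17) = 5 + 17 = 22)
((-34*h(5))*P)/97488 = (-34*5*22)/97488 = -170*22*(1/97488) = -3740*1/97488 = -935/24372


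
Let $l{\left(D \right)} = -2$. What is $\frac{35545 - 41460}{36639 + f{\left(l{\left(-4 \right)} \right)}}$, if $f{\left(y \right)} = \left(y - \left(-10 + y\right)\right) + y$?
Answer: $- \frac{455}{2819} \approx -0.1614$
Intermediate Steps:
$f{\left(y \right)} = 10 + y$
$\frac{35545 - 41460}{36639 + f{\left(l{\left(-4 \right)} \right)}} = \frac{35545 - 41460}{36639 + \left(10 - 2\right)} = - \frac{5915}{36639 + 8} = - \frac{5915}{36647} = \left(-5915\right) \frac{1}{36647} = - \frac{455}{2819}$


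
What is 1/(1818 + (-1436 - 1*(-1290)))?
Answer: 1/1672 ≈ 0.00059809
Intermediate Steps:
1/(1818 + (-1436 - 1*(-1290))) = 1/(1818 + (-1436 + 1290)) = 1/(1818 - 146) = 1/1672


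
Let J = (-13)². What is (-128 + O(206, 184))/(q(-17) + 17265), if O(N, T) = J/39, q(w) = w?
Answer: -53/7392 ≈ -0.0071699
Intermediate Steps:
J = 169
O(N, T) = 13/3 (O(N, T) = 169/39 = 169*(1/39) = 13/3)
(-128 + O(206, 184))/(q(-17) + 17265) = (-128 + 13/3)/(-17 + 17265) = -371/3/17248 = -371/3*1/17248 = -53/7392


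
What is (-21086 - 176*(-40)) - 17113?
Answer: -31159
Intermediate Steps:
(-21086 - 176*(-40)) - 17113 = (-21086 + 7040) - 17113 = -14046 - 17113 = -31159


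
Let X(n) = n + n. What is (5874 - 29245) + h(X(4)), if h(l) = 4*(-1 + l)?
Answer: -23343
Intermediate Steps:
X(n) = 2*n
h(l) = -4 + 4*l
(5874 - 29245) + h(X(4)) = (5874 - 29245) + (-4 + 4*(2*4)) = -23371 + (-4 + 4*8) = -23371 + (-4 + 32) = -23371 + 28 = -23343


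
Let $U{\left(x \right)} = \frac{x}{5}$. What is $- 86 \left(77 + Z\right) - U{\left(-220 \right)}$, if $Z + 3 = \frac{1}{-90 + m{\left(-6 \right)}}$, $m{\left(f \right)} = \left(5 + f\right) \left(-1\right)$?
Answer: $- \frac{562394}{89} \approx -6319.0$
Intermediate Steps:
$U{\left(x \right)} = \frac{x}{5}$ ($U{\left(x \right)} = x \frac{1}{5} = \frac{x}{5}$)
$m{\left(f \right)} = -5 - f$
$Z = - \frac{268}{89}$ ($Z = -3 + \frac{1}{-90 - -1} = -3 + \frac{1}{-90 + \left(-5 + 6\right)} = -3 + \frac{1}{-90 + 1} = -3 + \frac{1}{-89} = -3 - \frac{1}{89} = - \frac{268}{89} \approx -3.0112$)
$- 86 \left(77 + Z\right) - U{\left(-220 \right)} = - 86 \left(77 - \frac{268}{89}\right) - \frac{1}{5} \left(-220\right) = \left(-86\right) \frac{6585}{89} - -44 = - \frac{566310}{89} + 44 = - \frac{562394}{89}$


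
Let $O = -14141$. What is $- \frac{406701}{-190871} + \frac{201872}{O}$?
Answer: $- \frac{32780351671}{2699106811} \approx -12.145$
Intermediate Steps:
$- \frac{406701}{-190871} + \frac{201872}{O} = - \frac{406701}{-190871} + \frac{201872}{-14141} = \left(-406701\right) \left(- \frac{1}{190871}\right) + 201872 \left(- \frac{1}{14141}\right) = \frac{406701}{190871} - \frac{201872}{14141} = - \frac{32780351671}{2699106811}$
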